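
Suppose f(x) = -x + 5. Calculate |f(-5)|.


f(-5) = 10
|10| = 10

10


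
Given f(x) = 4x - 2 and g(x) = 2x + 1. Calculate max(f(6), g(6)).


22


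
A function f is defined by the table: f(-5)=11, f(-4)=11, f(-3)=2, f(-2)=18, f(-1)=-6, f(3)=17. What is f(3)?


Reading from the table at x = 3

17


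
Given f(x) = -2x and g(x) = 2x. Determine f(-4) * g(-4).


f(-4) = 8
g(-4) = -8
Product = -64

-64


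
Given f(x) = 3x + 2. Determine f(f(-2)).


f(-2) = -4
f(-4) = -10

-10


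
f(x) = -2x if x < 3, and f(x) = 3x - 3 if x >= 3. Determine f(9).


9 satisfies x >= 3
f(9) = 24

24


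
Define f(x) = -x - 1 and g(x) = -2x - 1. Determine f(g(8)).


g(8) = -17
f(-17) = 16

16


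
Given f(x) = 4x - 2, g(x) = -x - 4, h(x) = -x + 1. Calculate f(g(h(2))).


h(2) = -1
g(-1) = -3
f(-3) = -14

-14


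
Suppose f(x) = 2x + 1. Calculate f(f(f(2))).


f(2) = 5
f(5) = 11
f(11) = 23

23


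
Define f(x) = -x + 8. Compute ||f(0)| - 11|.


f(0) = 8
|8| = 8
|8 - 11| = 3

3


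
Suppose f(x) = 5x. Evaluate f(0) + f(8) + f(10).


f(0) = 0
f(8) = 40
f(10) = 50
Sum = 90

90


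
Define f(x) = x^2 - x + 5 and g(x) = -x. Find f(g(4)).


g(4) = -4
f(-4) = 1*(-4)^2 - 1*(-4) + 5 = 25

25


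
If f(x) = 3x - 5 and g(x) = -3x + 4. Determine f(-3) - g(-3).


f(-3) = -14
g(-3) = 13
Difference = -27

-27


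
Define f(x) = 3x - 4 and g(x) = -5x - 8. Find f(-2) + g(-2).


f(-2) = -10
g(-2) = 2
Sum = -8

-8


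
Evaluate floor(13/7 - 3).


13/7 = 1.8571
1.8571 - 3 = -1.1429
floor(-1.1429) = -2

-2


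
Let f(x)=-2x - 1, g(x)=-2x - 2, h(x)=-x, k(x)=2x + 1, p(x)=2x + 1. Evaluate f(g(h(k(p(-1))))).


p(-1) = -1
k(-1) = -1
h(-1) = 1
g(1) = -4
f(-4) = 7

7


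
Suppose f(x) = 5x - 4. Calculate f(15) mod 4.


f(15) = 71
71 mod 4 = 3

3


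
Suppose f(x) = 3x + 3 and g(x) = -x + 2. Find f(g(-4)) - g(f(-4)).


f(g(-4)) = 21
g(f(-4)) = 11
Difference = 10

10


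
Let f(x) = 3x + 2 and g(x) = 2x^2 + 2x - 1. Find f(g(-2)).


11


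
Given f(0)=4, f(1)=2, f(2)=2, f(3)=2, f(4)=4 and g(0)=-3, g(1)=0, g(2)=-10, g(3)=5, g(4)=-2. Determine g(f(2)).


f(2) = 2
g(2) = -10

-10


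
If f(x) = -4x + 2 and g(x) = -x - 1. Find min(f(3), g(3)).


f(3) = -10
g(3) = -4
min = -10

-10


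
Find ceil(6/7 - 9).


6/7 = 0.8571
0.8571 - 9 = -8.1429
ceil(-8.1429) = -8

-8


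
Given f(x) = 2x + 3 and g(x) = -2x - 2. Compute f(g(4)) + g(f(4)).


f(g(4)) = -17
g(f(4)) = -24
Sum = -41

-41


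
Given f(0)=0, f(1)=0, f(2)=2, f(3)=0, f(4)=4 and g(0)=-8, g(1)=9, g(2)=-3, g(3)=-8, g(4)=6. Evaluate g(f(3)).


-8


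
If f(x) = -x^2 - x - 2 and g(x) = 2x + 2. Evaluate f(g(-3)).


-14


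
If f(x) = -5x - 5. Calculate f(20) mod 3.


f(20) = -105
-105 mod 3 = 0

0


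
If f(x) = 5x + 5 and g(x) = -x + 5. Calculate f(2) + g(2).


f(2) = 15
g(2) = 3
Sum = 18

18


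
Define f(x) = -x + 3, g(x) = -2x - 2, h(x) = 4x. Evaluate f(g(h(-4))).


h(-4) = -16
g(-16) = 30
f(30) = -27

-27


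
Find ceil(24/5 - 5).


24/5 = 4.8
4.8 - 5 = -0.2
ceil(-0.2) = 0

0


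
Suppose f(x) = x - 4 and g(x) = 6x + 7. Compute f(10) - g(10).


f(10) = 6
g(10) = 67
Difference = -61

-61


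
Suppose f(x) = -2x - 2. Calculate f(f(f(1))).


f(1) = -4
f(-4) = 6
f(6) = -14

-14


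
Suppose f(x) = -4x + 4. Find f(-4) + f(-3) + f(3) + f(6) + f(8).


-20


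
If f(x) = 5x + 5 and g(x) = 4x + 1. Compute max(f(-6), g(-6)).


f(-6) = -25
g(-6) = -23
max = -23

-23


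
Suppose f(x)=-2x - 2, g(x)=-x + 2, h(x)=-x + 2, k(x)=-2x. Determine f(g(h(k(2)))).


k(2) = -4
h(-4) = 6
g(6) = -4
f(-4) = 6

6


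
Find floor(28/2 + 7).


28/2 = 14
14 + 7 = 21
floor(21) = 21

21


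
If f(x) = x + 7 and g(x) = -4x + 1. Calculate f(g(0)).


g(0) = 1
f(1) = 8

8


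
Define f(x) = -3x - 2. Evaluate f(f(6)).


f(6) = -20
f(-20) = 58

58


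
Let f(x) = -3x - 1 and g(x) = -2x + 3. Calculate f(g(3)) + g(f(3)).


31


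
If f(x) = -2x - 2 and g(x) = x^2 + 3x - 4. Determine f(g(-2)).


g(-2) = -6
f(-6) = 10

10


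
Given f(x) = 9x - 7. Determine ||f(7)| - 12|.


f(7) = 56
|56| = 56
|56 - 12| = 44

44


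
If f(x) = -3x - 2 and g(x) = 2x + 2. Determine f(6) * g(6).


f(6) = -20
g(6) = 14
Product = -280

-280


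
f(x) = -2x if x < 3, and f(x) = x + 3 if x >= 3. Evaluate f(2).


2 satisfies x < 3
f(2) = -4

-4


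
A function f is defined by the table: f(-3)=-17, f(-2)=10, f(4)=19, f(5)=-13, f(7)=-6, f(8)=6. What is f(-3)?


-17


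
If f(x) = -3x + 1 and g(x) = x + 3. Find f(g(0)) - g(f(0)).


-12


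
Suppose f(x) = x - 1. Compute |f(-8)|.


9


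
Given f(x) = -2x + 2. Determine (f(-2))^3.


f(-2) = 6
(6)^3 = 216

216


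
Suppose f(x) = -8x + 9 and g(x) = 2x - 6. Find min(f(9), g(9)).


f(9) = -63
g(9) = 12
min = -63

-63


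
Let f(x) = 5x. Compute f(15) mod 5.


f(15) = 75
75 mod 5 = 0

0


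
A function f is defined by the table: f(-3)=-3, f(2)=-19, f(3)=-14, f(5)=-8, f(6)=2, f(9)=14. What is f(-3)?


Reading from the table at x = -3

-3


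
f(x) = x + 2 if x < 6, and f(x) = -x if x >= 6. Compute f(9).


9 satisfies x >= 6
f(9) = -9

-9


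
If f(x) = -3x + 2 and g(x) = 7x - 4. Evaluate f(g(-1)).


g(-1) = -11
f(-11) = 35

35


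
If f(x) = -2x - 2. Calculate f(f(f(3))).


-30


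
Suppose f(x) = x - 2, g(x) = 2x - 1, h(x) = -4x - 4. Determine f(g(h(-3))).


h(-3) = 8
g(8) = 15
f(15) = 13

13


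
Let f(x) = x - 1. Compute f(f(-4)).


-6


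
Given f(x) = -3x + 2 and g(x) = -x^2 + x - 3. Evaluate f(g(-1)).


17


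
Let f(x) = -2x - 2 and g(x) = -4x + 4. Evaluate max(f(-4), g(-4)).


f(-4) = 6
g(-4) = 20
max = 20

20


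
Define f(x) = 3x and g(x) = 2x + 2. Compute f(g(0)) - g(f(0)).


4


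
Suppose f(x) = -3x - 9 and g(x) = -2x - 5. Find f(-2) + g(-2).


f(-2) = -3
g(-2) = -1
Sum = -4

-4


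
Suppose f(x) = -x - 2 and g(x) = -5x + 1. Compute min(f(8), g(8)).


f(8) = -10
g(8) = -39
min = -39

-39


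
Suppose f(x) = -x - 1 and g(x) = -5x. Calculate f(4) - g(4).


15


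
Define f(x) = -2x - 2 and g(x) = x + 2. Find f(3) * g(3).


f(3) = -8
g(3) = 5
Product = -40

-40


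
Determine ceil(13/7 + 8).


13/7 = 1.8571
1.8571 + 8 = 9.8571
ceil(9.8571) = 10

10


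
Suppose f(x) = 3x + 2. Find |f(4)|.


f(4) = 14
|14| = 14

14


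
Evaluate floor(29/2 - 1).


13


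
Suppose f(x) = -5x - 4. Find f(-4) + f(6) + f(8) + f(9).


f(-4) = 16
f(6) = -34
f(8) = -44
f(9) = -49
Sum = -111

-111


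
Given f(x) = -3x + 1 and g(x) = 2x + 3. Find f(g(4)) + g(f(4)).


f(g(4)) = -32
g(f(4)) = -19
Sum = -51

-51


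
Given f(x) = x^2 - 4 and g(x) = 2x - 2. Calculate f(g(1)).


g(1) = 0
f(0) = 1*(0)^2 - 4 = -4

-4


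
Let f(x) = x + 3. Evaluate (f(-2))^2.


f(-2) = 1
(1)^2 = 1

1


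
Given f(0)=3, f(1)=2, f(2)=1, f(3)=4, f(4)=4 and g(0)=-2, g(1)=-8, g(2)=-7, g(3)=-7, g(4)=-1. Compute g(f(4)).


f(4) = 4
g(4) = -1

-1


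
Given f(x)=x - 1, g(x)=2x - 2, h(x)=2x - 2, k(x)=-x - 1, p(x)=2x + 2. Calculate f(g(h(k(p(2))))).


p(2) = 6
k(6) = -7
h(-7) = -16
g(-16) = -34
f(-34) = -35

-35


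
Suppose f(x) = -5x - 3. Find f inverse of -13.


Solve -5x - 3 = -13
x = (-13 + 3) / (-5) = 2

2


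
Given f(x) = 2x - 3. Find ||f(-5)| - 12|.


f(-5) = -13
|-13| = 13
|13 - 12| = 1

1


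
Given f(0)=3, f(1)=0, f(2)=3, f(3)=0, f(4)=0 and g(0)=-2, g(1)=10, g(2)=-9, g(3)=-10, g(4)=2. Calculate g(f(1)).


-2


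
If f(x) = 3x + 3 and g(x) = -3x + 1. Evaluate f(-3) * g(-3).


f(-3) = -6
g(-3) = 10
Product = -60

-60


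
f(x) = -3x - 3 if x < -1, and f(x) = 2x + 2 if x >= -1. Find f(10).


10 satisfies x >= -1
f(10) = 22

22


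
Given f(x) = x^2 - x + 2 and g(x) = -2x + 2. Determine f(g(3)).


g(3) = -4
f(-4) = 1*(-4)^2 - 1*(-4) + 2 = 22

22


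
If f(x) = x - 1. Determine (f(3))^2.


f(3) = 2
(2)^2 = 4

4


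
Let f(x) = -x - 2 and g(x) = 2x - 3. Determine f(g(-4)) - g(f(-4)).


f(g(-4)) = 9
g(f(-4)) = 1
Difference = 8

8


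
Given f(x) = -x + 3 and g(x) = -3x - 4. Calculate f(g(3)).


g(3) = -13
f(-13) = 16

16


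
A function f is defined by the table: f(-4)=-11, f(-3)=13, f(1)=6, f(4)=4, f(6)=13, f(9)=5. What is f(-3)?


Reading from the table at x = -3

13


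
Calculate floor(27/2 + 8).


27/2 = 13.5
13.5 + 8 = 21.5
floor(21.5) = 21

21


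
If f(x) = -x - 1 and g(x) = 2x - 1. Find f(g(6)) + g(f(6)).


f(g(6)) = -12
g(f(6)) = -15
Sum = -27

-27


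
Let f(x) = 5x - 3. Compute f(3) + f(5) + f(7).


f(3) = 12
f(5) = 22
f(7) = 32
Sum = 66

66


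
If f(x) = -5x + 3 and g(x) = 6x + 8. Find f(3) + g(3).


f(3) = -12
g(3) = 26
Sum = 14

14


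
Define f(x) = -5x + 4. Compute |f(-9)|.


f(-9) = 49
|49| = 49

49


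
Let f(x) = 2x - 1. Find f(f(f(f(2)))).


f(2) = 3
f(3) = 5
f(5) = 9
f(9) = 17

17


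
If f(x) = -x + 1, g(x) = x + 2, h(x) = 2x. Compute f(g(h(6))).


-13


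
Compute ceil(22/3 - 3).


22/3 = 7.3333
7.3333 - 3 = 4.3333
ceil(4.3333) = 5

5


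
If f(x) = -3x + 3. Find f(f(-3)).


f(-3) = 12
f(12) = -33

-33


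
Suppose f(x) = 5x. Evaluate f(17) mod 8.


f(17) = 85
85 mod 8 = 5

5


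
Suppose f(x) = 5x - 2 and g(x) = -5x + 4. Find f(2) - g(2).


f(2) = 8
g(2) = -6
Difference = 14

14


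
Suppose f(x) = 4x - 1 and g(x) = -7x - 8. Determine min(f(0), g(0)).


f(0) = -1
g(0) = -8
min = -8

-8


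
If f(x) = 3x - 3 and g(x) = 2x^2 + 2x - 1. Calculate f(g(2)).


g(2) = 11
f(11) = 30

30


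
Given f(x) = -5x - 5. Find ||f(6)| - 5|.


f(6) = -35
|-35| = 35
|35 - 5| = 30

30


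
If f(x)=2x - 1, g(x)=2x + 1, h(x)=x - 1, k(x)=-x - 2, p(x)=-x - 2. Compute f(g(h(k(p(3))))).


p(3) = -5
k(-5) = 3
h(3) = 2
g(2) = 5
f(5) = 9

9


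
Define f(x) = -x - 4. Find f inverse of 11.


Solve -x - 4 = 11
x = (11 + 4) / (-1) = -15

-15


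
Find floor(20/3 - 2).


20/3 = 6.6667
6.6667 - 2 = 4.6667
floor(4.6667) = 4

4


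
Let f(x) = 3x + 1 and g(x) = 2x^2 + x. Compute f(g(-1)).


g(-1) = 1
f(1) = 4

4


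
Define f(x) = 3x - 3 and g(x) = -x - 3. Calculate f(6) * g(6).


f(6) = 15
g(6) = -9
Product = -135

-135


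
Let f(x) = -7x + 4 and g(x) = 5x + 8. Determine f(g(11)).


g(11) = 63
f(63) = -437

-437


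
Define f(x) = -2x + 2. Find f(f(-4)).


-18


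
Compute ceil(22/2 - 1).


22/2 = 11
11 - 1 = 10
ceil(10) = 10

10


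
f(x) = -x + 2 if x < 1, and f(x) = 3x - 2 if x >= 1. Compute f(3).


3 satisfies x >= 1
f(3) = 7

7


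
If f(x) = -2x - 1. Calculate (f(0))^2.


f(0) = -1
(-1)^2 = 1

1


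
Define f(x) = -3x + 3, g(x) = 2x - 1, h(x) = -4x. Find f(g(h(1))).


h(1) = -4
g(-4) = -9
f(-9) = 30

30


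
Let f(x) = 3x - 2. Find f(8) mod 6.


f(8) = 22
22 mod 6 = 4

4


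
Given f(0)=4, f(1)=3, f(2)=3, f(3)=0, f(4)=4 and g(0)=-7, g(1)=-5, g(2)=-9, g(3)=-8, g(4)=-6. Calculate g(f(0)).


-6


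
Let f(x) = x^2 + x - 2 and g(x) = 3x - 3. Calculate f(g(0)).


g(0) = -3
f(-3) = 1*(-3)^2 + 1*(-3) - 2 = 4

4


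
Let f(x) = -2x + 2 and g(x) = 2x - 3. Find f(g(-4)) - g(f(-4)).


f(g(-4)) = 24
g(f(-4)) = 17
Difference = 7

7


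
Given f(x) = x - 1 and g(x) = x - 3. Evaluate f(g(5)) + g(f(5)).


f(g(5)) = 1
g(f(5)) = 1
Sum = 2

2


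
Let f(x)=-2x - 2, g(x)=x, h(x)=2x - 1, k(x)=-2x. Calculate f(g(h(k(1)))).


k(1) = -2
h(-2) = -5
g(-5) = -5
f(-5) = 8

8


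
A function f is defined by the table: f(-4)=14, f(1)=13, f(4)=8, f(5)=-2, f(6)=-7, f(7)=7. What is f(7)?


Reading from the table at x = 7

7


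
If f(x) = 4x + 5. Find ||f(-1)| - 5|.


f(-1) = 1
|1| = 1
|1 - 5| = 4

4


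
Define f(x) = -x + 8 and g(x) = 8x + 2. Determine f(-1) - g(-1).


f(-1) = 9
g(-1) = -6
Difference = 15

15


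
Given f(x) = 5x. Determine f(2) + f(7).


45


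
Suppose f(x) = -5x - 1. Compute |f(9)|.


46


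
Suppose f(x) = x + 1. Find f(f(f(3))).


f(3) = 4
f(4) = 5
f(5) = 6

6


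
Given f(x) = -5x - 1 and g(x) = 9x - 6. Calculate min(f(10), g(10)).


f(10) = -51
g(10) = 84
min = -51

-51


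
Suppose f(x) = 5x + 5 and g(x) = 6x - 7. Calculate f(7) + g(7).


75


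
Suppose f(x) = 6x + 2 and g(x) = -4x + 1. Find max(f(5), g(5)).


f(5) = 32
g(5) = -19
max = 32

32


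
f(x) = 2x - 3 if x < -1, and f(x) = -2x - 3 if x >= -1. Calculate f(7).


7 satisfies x >= -1
f(7) = -17

-17


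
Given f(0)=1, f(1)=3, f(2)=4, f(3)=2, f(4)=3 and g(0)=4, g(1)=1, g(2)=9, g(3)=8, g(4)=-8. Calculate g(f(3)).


f(3) = 2
g(2) = 9

9


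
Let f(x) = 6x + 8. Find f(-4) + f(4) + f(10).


f(-4) = -16
f(4) = 32
f(10) = 68
Sum = 84

84


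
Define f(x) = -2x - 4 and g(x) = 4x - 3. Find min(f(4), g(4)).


f(4) = -12
g(4) = 13
min = -12

-12


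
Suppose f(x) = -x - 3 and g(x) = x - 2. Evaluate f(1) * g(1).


f(1) = -4
g(1) = -1
Product = 4

4


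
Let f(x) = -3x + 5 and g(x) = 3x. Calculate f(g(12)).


g(12) = 36
f(36) = -103

-103


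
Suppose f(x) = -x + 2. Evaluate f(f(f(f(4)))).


f(4) = -2
f(-2) = 4
f(4) = -2
f(-2) = 4

4


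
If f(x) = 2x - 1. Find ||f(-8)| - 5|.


f(-8) = -17
|-17| = 17
|17 - 5| = 12

12


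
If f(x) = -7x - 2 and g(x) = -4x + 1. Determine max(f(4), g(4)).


f(4) = -30
g(4) = -15
max = -15

-15


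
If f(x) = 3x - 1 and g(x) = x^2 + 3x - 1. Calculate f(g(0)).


g(0) = -1
f(-1) = -4

-4


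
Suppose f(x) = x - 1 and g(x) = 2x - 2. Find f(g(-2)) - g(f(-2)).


f(g(-2)) = -7
g(f(-2)) = -8
Difference = 1

1


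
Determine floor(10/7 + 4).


10/7 = 1.4286
1.4286 + 4 = 5.4286
floor(5.4286) = 5

5


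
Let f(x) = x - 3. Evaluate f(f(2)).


f(2) = -1
f(-1) = -4

-4


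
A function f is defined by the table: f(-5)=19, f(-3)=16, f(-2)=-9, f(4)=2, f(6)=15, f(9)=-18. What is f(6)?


Reading from the table at x = 6

15


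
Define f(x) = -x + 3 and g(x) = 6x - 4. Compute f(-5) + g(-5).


-26


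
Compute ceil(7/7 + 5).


7/7 = 1
1 + 5 = 6
ceil(6) = 6

6


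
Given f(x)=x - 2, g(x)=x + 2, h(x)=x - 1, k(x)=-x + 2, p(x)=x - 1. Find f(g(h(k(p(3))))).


p(3) = 2
k(2) = 0
h(0) = -1
g(-1) = 1
f(1) = -1

-1


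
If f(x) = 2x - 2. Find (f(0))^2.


f(0) = -2
(-2)^2 = 4

4


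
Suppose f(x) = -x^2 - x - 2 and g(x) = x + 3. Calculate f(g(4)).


-58


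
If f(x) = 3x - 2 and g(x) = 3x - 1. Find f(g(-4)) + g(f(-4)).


f(g(-4)) = -41
g(f(-4)) = -43
Sum = -84

-84


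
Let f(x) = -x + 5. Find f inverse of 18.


Solve -x + 5 = 18
x = (18 - 5) / (-1) = -13

-13


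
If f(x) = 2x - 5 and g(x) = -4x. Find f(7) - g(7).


f(7) = 9
g(7) = -28
Difference = 37

37


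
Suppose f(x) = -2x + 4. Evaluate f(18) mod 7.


f(18) = -32
-32 mod 7 = 3

3


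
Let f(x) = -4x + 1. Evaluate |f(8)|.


f(8) = -31
|-31| = 31

31


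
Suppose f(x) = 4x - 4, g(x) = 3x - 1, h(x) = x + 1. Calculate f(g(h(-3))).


h(-3) = -2
g(-2) = -7
f(-7) = -32

-32


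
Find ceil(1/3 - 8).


1/3 = 0.3333
0.3333 - 8 = -7.6667
ceil(-7.6667) = -7

-7


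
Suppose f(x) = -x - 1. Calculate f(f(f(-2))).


1


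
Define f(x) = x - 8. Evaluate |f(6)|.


f(6) = -2
|-2| = 2

2


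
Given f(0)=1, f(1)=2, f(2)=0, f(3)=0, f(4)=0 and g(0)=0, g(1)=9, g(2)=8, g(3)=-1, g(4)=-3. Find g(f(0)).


f(0) = 1
g(1) = 9

9


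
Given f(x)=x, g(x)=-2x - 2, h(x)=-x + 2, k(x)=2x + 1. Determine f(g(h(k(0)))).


k(0) = 1
h(1) = 1
g(1) = -4
f(-4) = -4

-4


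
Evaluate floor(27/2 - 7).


27/2 = 13.5
13.5 - 7 = 6.5
floor(6.5) = 6

6


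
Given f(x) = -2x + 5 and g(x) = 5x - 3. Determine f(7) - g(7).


f(7) = -9
g(7) = 32
Difference = -41

-41


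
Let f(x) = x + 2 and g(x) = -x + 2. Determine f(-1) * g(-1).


f(-1) = 1
g(-1) = 3
Product = 3

3


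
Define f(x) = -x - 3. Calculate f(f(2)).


2


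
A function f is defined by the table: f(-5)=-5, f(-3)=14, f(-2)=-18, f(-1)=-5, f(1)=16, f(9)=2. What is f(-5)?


-5


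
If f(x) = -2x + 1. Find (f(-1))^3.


f(-1) = 3
(3)^3 = 27

27


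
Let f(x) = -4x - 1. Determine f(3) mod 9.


f(3) = -13
-13 mod 9 = 5

5


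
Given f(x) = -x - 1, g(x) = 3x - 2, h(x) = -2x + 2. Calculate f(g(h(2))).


h(2) = -2
g(-2) = -8
f(-8) = 7

7


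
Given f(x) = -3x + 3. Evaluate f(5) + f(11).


-42


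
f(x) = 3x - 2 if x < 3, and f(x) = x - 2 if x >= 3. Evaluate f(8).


6


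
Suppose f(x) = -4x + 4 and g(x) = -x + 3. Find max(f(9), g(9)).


f(9) = -32
g(9) = -6
max = -6

-6


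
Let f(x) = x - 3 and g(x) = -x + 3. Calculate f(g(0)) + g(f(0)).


6


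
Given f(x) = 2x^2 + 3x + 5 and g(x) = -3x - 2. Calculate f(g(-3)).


g(-3) = 7
f(7) = 2*(7)^2 + 3*(7) + 5 = 124

124


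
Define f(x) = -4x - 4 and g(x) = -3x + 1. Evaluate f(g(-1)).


g(-1) = 4
f(4) = -20

-20


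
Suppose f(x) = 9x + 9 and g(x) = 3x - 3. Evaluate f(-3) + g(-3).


f(-3) = -18
g(-3) = -12
Sum = -30

-30


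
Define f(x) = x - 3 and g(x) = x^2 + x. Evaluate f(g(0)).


g(0) = 0
f(0) = -3

-3


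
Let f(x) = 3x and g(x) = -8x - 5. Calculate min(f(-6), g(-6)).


-18


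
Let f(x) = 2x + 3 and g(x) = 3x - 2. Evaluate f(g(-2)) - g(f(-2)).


f(g(-2)) = -13
g(f(-2)) = -5
Difference = -8

-8


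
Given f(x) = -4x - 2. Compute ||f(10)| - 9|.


f(10) = -42
|-42| = 42
|42 - 9| = 33

33


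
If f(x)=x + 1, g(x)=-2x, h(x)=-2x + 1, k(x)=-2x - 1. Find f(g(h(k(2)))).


k(2) = -5
h(-5) = 11
g(11) = -22
f(-22) = -21

-21


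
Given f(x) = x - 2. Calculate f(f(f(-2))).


-8


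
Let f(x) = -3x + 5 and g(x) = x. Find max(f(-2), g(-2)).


f(-2) = 11
g(-2) = -2
max = 11

11


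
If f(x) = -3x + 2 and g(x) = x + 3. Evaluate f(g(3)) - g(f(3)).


f(g(3)) = -16
g(f(3)) = -4
Difference = -12

-12


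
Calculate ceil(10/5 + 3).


10/5 = 2
2 + 3 = 5
ceil(5) = 5

5


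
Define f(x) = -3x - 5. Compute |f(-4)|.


7


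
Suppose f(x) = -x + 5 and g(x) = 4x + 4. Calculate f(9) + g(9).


f(9) = -4
g(9) = 40
Sum = 36

36


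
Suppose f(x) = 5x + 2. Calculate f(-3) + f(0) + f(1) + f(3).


f(-3) = -13
f(0) = 2
f(1) = 7
f(3) = 17
Sum = 13

13


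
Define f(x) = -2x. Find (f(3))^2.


f(3) = -6
(-6)^2 = 36

36


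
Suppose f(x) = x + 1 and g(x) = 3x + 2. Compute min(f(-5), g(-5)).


-13


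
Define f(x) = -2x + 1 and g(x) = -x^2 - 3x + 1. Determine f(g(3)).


g(3) = -17
f(-17) = 35

35


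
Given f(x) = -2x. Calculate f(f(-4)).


-16


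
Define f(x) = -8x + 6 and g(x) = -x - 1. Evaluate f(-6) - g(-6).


f(-6) = 54
g(-6) = 5
Difference = 49

49


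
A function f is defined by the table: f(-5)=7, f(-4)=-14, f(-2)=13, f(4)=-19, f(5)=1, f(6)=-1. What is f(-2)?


Reading from the table at x = -2

13


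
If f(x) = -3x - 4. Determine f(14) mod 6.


f(14) = -46
-46 mod 6 = 2

2


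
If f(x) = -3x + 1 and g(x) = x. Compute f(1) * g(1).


f(1) = -2
g(1) = 1
Product = -2

-2


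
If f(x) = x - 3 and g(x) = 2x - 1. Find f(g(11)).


g(11) = 21
f(21) = 18

18


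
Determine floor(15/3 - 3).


15/3 = 5
5 - 3 = 2
floor(2) = 2

2


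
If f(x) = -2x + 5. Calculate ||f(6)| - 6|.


f(6) = -7
|-7| = 7
|7 - 6| = 1

1


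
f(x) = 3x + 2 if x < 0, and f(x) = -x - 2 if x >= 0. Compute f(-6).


-6 satisfies x < 0
f(-6) = -16

-16


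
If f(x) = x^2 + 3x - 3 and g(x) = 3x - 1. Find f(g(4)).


g(4) = 11
f(11) = 1*(11)^2 + 3*(11) - 3 = 151

151


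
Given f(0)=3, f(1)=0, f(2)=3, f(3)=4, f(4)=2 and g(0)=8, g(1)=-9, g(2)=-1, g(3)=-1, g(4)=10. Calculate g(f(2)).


f(2) = 3
g(3) = -1

-1


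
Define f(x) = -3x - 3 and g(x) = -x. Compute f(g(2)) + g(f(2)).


f(g(2)) = 3
g(f(2)) = 9
Sum = 12

12


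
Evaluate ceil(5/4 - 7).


5/4 = 1.25
1.25 - 7 = -5.75
ceil(-5.75) = -5

-5


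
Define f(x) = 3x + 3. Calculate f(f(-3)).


f(-3) = -6
f(-6) = -15

-15


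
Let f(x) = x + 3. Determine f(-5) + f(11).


f(-5) = -2
f(11) = 14
Sum = 12

12


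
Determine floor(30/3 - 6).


30/3 = 10
10 - 6 = 4
floor(4) = 4

4


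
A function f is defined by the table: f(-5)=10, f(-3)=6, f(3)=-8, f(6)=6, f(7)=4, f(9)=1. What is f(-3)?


Reading from the table at x = -3

6


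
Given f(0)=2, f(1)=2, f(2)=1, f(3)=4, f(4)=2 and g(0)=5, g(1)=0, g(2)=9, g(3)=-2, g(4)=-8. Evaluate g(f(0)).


f(0) = 2
g(2) = 9

9


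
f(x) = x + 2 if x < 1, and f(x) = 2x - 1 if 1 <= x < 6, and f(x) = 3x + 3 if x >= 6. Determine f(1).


1 satisfies 1 <= x < 6
f(1) = 1

1


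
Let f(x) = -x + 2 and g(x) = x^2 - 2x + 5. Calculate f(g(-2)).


g(-2) = 13
f(13) = -11

-11


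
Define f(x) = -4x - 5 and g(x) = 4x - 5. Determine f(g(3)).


-33


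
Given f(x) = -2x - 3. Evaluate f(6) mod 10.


f(6) = -15
-15 mod 10 = 5

5


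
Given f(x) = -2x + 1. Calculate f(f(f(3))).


f(3) = -5
f(-5) = 11
f(11) = -21

-21


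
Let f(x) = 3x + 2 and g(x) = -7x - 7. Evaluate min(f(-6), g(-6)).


f(-6) = -16
g(-6) = 35
min = -16

-16


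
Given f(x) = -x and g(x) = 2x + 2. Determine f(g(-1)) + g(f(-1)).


f(g(-1)) = 0
g(f(-1)) = 4
Sum = 4

4


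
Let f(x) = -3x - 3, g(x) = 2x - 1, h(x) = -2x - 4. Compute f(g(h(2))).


h(2) = -8
g(-8) = -17
f(-17) = 48

48


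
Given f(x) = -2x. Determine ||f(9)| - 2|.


f(9) = -18
|-18| = 18
|18 - 2| = 16

16


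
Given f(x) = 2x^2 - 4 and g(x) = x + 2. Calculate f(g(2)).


g(2) = 4
f(4) = 2*(4)^2 - 4 = 28

28


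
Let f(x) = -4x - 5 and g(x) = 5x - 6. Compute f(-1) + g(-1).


f(-1) = -1
g(-1) = -11
Sum = -12

-12


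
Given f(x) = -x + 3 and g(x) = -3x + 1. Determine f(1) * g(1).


-4


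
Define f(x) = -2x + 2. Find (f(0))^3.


f(0) = 2
(2)^3 = 8

8


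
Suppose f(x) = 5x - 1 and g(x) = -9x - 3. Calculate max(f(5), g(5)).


f(5) = 24
g(5) = -48
max = 24

24


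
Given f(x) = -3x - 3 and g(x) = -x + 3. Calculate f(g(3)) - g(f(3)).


f(g(3)) = -3
g(f(3)) = 15
Difference = -18

-18


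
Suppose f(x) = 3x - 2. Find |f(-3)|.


11


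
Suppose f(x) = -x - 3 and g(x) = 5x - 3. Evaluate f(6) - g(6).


f(6) = -9
g(6) = 27
Difference = -36

-36


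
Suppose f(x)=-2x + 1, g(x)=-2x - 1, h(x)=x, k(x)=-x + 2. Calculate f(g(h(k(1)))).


k(1) = 1
h(1) = 1
g(1) = -3
f(-3) = 7

7


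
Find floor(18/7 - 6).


18/7 = 2.5714
2.5714 - 6 = -3.4286
floor(-3.4286) = -4

-4


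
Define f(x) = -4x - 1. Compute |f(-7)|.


f(-7) = 27
|27| = 27

27


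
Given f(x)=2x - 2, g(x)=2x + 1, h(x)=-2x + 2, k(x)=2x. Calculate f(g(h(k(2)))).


k(2) = 4
h(4) = -6
g(-6) = -11
f(-11) = -24

-24


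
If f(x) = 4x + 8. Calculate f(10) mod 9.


f(10) = 48
48 mod 9 = 3

3


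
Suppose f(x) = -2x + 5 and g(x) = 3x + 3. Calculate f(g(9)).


-55


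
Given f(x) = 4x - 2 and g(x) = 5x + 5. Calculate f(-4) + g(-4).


f(-4) = -18
g(-4) = -15
Sum = -33

-33


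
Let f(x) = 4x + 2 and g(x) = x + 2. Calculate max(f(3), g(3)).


f(3) = 14
g(3) = 5
max = 14

14


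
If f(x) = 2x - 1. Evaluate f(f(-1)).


f(-1) = -3
f(-3) = -7

-7


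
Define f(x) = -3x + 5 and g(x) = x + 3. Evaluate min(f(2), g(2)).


-1


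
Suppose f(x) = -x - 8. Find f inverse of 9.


Solve -x - 8 = 9
x = (9 + 8) / (-1) = -17

-17


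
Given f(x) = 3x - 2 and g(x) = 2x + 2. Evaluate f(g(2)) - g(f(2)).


f(g(2)) = 16
g(f(2)) = 10
Difference = 6

6


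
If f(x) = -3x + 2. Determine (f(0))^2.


f(0) = 2
(2)^2 = 4

4


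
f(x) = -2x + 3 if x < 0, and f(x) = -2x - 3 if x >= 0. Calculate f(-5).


-5 satisfies x < 0
f(-5) = 13

13


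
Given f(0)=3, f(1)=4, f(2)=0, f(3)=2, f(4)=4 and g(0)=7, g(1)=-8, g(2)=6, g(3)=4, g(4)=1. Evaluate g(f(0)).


4


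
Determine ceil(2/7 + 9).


2/7 = 0.2857
0.2857 + 9 = 9.2857
ceil(9.2857) = 10

10


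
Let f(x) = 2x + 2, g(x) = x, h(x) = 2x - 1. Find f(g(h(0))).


0


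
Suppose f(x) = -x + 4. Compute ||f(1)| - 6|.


f(1) = 3
|3| = 3
|3 - 6| = 3

3


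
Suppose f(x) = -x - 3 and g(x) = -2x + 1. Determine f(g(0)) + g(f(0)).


f(g(0)) = -4
g(f(0)) = 7
Sum = 3

3


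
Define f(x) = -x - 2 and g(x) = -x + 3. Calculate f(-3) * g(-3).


6


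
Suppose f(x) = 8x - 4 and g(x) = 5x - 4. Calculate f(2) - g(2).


6


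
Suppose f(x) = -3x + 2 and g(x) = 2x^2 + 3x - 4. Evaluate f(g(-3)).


g(-3) = 5
f(5) = -13

-13


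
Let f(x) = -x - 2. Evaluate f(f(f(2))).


-4


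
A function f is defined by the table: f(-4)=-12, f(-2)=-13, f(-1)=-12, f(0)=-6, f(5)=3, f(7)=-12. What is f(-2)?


Reading from the table at x = -2

-13


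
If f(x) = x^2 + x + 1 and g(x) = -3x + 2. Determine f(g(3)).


g(3) = -7
f(-7) = 1*(-7)^2 + 1*(-7) + 1 = 43

43


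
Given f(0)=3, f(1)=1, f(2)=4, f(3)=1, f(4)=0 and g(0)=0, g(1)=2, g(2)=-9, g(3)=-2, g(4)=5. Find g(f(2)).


f(2) = 4
g(4) = 5

5


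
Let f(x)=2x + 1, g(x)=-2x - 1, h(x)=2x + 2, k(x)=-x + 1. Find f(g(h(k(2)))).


k(2) = -1
h(-1) = 0
g(0) = -1
f(-1) = -1

-1


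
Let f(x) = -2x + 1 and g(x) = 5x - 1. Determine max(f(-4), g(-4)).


9


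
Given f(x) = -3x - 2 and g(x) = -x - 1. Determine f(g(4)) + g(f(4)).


26


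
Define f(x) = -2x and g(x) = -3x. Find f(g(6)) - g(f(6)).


f(g(6)) = 36
g(f(6)) = 36
Difference = 0

0


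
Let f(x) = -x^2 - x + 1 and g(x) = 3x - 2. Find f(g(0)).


g(0) = -2
f(-2) = (-1)*(-2)^2 - 1*(-2) + 1 = -1

-1


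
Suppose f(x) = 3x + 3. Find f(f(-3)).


-15


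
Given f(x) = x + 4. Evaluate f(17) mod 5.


f(17) = 21
21 mod 5 = 1

1


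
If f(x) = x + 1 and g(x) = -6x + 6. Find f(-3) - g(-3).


f(-3) = -2
g(-3) = 24
Difference = -26

-26


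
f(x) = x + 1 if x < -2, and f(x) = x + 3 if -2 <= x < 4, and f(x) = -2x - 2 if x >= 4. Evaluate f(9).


9 satisfies x >= 4
f(9) = -20

-20


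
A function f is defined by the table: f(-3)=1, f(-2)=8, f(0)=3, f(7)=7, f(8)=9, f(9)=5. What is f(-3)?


1


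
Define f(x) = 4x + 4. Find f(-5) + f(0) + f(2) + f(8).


f(-5) = -16
f(0) = 4
f(2) = 12
f(8) = 36
Sum = 36

36


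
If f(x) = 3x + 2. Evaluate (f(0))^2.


f(0) = 2
(2)^2 = 4

4


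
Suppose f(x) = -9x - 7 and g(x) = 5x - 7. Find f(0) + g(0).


f(0) = -7
g(0) = -7
Sum = -14

-14


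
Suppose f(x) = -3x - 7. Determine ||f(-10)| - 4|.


f(-10) = 23
|23| = 23
|23 - 4| = 19

19


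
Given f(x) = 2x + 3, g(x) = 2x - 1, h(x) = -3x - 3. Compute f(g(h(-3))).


h(-3) = 6
g(6) = 11
f(11) = 25

25


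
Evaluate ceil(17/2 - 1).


17/2 = 8.5
8.5 - 1 = 7.5
ceil(7.5) = 8

8


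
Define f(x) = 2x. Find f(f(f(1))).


f(1) = 2
f(2) = 4
f(4) = 8

8


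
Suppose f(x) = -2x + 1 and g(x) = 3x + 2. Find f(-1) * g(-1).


-3


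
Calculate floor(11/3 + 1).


11/3 = 3.6667
3.6667 + 1 = 4.6667
floor(4.6667) = 4

4


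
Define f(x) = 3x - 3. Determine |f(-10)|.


f(-10) = -33
|-33| = 33

33


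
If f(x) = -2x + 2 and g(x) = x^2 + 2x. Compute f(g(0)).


g(0) = 0
f(0) = 2

2


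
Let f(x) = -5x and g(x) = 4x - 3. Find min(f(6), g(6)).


f(6) = -30
g(6) = 21
min = -30

-30


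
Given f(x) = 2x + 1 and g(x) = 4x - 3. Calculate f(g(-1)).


g(-1) = -7
f(-7) = -13

-13


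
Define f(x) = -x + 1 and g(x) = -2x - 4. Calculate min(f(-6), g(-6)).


7


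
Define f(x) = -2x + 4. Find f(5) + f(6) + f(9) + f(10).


f(5) = -6
f(6) = -8
f(9) = -14
f(10) = -16
Sum = -44

-44


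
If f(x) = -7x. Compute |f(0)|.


f(0) = 0
|0| = 0

0


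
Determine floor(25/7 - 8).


25/7 = 3.5714
3.5714 - 8 = -4.4286
floor(-4.4286) = -5

-5


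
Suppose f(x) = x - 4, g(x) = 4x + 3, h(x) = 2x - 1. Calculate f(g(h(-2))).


h(-2) = -5
g(-5) = -17
f(-17) = -21

-21


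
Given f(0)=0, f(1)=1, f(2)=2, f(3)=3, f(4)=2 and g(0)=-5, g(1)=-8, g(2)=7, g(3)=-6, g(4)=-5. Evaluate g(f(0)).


f(0) = 0
g(0) = -5

-5


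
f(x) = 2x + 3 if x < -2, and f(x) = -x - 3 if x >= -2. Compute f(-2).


-2 satisfies x >= -2
f(-2) = -1

-1


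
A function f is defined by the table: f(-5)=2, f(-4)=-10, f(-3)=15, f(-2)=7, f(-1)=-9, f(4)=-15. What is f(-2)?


Reading from the table at x = -2

7


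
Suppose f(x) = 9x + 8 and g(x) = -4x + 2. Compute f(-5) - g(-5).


f(-5) = -37
g(-5) = 22
Difference = -59

-59


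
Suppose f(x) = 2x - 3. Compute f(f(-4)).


f(-4) = -11
f(-11) = -25

-25


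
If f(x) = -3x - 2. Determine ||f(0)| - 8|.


f(0) = -2
|-2| = 2
|2 - 8| = 6

6


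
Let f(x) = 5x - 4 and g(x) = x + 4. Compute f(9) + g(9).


f(9) = 41
g(9) = 13
Sum = 54

54


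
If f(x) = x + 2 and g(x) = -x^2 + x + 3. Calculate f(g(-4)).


g(-4) = -17
f(-17) = -15

-15


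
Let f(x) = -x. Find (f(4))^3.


f(4) = -4
(-4)^3 = -64

-64


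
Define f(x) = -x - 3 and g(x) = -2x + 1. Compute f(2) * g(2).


f(2) = -5
g(2) = -3
Product = 15

15


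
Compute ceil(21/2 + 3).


14


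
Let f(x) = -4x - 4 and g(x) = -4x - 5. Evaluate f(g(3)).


g(3) = -17
f(-17) = 64

64


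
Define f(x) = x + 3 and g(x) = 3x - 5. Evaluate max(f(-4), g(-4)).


f(-4) = -1
g(-4) = -17
max = -1

-1


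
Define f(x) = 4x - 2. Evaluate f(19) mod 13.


9


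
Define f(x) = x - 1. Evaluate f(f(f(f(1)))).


f(1) = 0
f(0) = -1
f(-1) = -2
f(-2) = -3

-3


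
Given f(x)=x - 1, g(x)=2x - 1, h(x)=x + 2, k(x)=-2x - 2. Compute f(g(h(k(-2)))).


k(-2) = 2
h(2) = 4
g(4) = 7
f(7) = 6

6


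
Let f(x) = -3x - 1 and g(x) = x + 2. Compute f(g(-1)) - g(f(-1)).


f(g(-1)) = -4
g(f(-1)) = 4
Difference = -8

-8


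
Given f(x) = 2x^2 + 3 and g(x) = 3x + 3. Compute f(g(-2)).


21


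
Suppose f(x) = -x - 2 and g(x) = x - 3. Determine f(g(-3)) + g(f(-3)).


f(g(-3)) = 4
g(f(-3)) = -2
Sum = 2

2


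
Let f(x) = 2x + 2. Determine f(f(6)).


f(6) = 14
f(14) = 30

30


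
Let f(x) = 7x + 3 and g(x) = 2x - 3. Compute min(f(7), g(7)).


f(7) = 52
g(7) = 11
min = 11

11


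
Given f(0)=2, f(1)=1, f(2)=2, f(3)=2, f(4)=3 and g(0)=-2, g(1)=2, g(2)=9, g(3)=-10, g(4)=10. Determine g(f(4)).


f(4) = 3
g(3) = -10

-10


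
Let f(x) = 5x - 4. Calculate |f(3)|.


f(3) = 11
|11| = 11

11


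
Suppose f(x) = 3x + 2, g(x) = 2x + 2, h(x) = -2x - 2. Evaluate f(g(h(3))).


h(3) = -8
g(-8) = -14
f(-14) = -40

-40


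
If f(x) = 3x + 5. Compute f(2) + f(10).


f(2) = 11
f(10) = 35
Sum = 46

46


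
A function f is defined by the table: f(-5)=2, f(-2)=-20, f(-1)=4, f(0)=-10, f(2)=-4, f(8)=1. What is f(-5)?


Reading from the table at x = -5

2


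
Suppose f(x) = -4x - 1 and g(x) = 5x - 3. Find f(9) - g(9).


f(9) = -37
g(9) = 42
Difference = -79

-79


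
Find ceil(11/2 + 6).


11/2 = 5.5
5.5 + 6 = 11.5
ceil(11.5) = 12

12


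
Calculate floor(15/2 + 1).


8


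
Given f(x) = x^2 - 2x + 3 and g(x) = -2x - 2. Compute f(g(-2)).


g(-2) = 2
f(2) = 1*(2)^2 - 2*(2) + 3 = 3

3


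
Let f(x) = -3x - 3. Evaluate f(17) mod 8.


f(17) = -54
-54 mod 8 = 2

2


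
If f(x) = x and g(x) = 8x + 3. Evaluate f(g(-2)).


g(-2) = -13
f(-13) = -13

-13


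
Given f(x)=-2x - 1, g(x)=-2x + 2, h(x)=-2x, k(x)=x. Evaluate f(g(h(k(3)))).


k(3) = 3
h(3) = -6
g(-6) = 14
f(14) = -29

-29


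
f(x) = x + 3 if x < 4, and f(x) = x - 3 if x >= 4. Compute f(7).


7 satisfies x >= 4
f(7) = 4

4


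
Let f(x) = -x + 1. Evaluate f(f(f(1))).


f(1) = 0
f(0) = 1
f(1) = 0

0


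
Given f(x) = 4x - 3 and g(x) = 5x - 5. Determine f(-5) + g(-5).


-53


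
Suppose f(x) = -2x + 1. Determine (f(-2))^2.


f(-2) = 5
(5)^2 = 25

25


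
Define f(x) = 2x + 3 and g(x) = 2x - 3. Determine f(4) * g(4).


f(4) = 11
g(4) = 5
Product = 55

55


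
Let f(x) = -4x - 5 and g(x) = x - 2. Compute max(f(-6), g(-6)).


f(-6) = 19
g(-6) = -8
max = 19

19


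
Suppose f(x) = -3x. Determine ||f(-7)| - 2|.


f(-7) = 21
|21| = 21
|21 - 2| = 19

19


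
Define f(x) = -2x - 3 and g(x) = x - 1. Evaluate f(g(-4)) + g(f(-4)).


f(g(-4)) = 7
g(f(-4)) = 4
Sum = 11

11


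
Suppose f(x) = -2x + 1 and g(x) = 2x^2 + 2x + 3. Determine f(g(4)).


g(4) = 43
f(43) = -85

-85


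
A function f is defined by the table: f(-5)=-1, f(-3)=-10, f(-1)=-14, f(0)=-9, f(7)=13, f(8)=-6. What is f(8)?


Reading from the table at x = 8

-6


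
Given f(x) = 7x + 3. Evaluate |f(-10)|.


f(-10) = -67
|-67| = 67

67


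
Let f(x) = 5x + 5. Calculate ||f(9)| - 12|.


38


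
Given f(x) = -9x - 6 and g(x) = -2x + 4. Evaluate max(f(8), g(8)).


f(8) = -78
g(8) = -12
max = -12

-12


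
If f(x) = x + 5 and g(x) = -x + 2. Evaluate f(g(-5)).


g(-5) = 7
f(7) = 12

12


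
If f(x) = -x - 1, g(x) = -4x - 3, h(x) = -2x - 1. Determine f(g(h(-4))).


h(-4) = 7
g(7) = -31
f(-31) = 30

30


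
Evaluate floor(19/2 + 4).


19/2 = 9.5
9.5 + 4 = 13.5
floor(13.5) = 13

13


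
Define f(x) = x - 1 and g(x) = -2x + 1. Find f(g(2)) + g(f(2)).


f(g(2)) = -4
g(f(2)) = -1
Sum = -5

-5


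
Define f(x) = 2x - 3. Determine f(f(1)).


f(1) = -1
f(-1) = -5

-5


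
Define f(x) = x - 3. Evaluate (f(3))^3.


f(3) = 0
(0)^3 = 0

0


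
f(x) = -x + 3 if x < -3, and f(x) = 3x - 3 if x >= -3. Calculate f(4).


9


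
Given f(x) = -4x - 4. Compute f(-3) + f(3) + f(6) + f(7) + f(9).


f(-3) = 8
f(3) = -16
f(6) = -28
f(7) = -32
f(9) = -40
Sum = -108

-108


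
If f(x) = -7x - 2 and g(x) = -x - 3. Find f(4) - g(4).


f(4) = -30
g(4) = -7
Difference = -23

-23


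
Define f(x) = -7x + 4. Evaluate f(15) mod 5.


f(15) = -101
-101 mod 5 = 4

4


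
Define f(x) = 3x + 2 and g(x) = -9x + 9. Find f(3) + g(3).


-7


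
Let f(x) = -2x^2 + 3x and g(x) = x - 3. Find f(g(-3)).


g(-3) = -6
f(-6) = (-2)*(-6)^2 + 3*(-6) = -90

-90


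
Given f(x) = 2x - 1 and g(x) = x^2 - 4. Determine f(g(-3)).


g(-3) = 5
f(5) = 9

9


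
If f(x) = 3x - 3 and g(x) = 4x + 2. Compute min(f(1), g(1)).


f(1) = 0
g(1) = 6
min = 0

0


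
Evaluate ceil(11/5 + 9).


11/5 = 2.2
2.2 + 9 = 11.2
ceil(11.2) = 12

12


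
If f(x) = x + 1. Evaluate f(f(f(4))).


f(4) = 5
f(5) = 6
f(6) = 7

7


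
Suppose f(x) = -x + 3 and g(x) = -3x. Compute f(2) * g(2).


f(2) = 1
g(2) = -6
Product = -6

-6


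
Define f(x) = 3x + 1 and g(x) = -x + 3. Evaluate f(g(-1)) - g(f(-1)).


f(g(-1)) = 13
g(f(-1)) = 5
Difference = 8

8


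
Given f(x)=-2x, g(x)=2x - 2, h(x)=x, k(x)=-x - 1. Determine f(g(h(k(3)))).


20


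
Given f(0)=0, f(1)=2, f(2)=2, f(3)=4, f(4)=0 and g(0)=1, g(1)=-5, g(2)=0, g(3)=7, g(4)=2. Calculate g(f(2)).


0


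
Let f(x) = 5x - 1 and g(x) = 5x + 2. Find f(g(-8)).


g(-8) = -38
f(-38) = -191

-191


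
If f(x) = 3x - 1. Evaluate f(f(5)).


41


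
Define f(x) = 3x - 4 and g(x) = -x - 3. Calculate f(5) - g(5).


f(5) = 11
g(5) = -8
Difference = 19

19


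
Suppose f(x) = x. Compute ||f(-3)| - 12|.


f(-3) = -3
|-3| = 3
|3 - 12| = 9

9


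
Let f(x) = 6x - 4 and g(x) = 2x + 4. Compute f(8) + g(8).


f(8) = 44
g(8) = 20
Sum = 64

64


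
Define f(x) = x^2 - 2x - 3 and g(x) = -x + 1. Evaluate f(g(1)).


g(1) = 0
f(0) = 1*(0)^2 - 2*(0) - 3 = -3

-3


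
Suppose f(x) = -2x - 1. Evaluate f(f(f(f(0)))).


f(0) = -1
f(-1) = 1
f(1) = -3
f(-3) = 5

5


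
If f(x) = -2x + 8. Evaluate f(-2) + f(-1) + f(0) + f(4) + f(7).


f(-2) = 12
f(-1) = 10
f(0) = 8
f(4) = 0
f(7) = -6
Sum = 24

24


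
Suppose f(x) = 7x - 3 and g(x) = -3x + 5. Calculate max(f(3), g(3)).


18


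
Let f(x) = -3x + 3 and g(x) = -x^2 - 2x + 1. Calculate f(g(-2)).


g(-2) = 1
f(1) = 0

0


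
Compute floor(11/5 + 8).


10


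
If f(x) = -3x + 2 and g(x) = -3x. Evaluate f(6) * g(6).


f(6) = -16
g(6) = -18
Product = 288

288


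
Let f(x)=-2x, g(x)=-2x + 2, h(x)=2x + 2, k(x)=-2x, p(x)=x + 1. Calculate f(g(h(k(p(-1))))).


p(-1) = 0
k(0) = 0
h(0) = 2
g(2) = -2
f(-2) = 4

4


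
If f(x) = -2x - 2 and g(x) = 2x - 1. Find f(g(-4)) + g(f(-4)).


27


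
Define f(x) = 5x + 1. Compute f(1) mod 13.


f(1) = 6
6 mod 13 = 6

6


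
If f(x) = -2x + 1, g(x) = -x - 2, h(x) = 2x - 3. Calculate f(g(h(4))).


h(4) = 5
g(5) = -7
f(-7) = 15

15


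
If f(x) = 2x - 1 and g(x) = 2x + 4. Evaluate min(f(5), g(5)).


9


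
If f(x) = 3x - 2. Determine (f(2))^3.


f(2) = 4
(4)^3 = 64

64


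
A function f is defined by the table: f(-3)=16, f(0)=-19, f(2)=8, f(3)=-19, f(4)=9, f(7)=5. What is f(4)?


Reading from the table at x = 4

9


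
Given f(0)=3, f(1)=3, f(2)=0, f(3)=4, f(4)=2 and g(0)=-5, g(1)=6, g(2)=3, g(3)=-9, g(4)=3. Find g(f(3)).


f(3) = 4
g(4) = 3

3


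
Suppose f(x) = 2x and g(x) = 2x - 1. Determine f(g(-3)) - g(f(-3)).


f(g(-3)) = -14
g(f(-3)) = -13
Difference = -1

-1


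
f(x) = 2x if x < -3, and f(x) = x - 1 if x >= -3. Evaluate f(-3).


-4


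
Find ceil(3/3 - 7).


3/3 = 1
1 - 7 = -6
ceil(-6) = -6

-6


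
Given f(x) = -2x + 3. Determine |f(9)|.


f(9) = -15
|-15| = 15

15


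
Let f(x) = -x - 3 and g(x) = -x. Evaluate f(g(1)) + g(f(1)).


f(g(1)) = -2
g(f(1)) = 4
Sum = 2

2


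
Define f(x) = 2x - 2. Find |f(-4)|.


f(-4) = -10
|-10| = 10

10


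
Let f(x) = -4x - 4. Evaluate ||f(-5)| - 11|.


f(-5) = 16
|16| = 16
|16 - 11| = 5

5


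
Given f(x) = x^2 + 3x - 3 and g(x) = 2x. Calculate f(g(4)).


85


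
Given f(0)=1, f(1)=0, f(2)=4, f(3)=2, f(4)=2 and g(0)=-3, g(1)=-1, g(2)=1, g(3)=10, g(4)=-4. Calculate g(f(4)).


f(4) = 2
g(2) = 1

1


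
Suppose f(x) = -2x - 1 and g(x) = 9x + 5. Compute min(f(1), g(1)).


-3


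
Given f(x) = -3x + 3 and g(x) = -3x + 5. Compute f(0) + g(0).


f(0) = 3
g(0) = 5
Sum = 8

8


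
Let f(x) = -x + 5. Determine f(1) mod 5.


f(1) = 4
4 mod 5 = 4

4


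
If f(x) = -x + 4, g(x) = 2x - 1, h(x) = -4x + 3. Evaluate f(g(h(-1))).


h(-1) = 7
g(7) = 13
f(13) = -9

-9


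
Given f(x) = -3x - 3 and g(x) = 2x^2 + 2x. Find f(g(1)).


-15


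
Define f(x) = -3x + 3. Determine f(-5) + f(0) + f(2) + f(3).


f(-5) = 18
f(0) = 3
f(2) = -3
f(3) = -6
Sum = 12

12


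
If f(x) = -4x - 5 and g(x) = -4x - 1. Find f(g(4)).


63


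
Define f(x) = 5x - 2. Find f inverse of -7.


Solve 5x - 2 = -7
x = (-7 + 2) / 5 = -1

-1


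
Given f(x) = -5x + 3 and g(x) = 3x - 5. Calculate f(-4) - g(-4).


f(-4) = 23
g(-4) = -17
Difference = 40

40


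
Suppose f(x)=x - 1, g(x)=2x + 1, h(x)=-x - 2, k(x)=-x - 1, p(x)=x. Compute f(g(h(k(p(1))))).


p(1) = 1
k(1) = -2
h(-2) = 0
g(0) = 1
f(1) = 0

0


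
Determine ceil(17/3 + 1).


17/3 = 5.6667
5.6667 + 1 = 6.6667
ceil(6.6667) = 7

7


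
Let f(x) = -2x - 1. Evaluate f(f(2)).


f(2) = -5
f(-5) = 9

9
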